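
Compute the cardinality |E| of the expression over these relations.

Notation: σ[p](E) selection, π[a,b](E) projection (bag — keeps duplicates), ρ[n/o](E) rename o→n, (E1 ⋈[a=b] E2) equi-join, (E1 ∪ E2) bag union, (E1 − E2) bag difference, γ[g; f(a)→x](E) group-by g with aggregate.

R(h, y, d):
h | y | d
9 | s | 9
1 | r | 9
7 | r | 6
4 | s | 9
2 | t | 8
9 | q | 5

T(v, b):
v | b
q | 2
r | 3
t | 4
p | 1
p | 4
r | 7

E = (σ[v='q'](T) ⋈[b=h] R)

Stepwise |·|:
  T → 6
  σ[v='q'](T) → 1
  R → 6
  (σ[v='q'](T) ⋈[b=h] R) → 1

|E| = 1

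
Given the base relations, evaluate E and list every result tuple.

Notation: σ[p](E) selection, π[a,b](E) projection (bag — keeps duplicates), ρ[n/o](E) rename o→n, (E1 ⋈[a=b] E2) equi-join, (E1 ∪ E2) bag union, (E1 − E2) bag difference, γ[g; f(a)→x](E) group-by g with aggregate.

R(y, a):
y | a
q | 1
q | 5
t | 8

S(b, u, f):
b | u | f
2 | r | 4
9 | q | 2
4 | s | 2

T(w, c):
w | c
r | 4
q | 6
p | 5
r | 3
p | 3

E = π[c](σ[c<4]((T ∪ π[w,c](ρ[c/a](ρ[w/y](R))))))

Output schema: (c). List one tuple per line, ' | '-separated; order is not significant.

Subexpression sizes:
  T → 5
  R → 3
  ρ[w/y](R) → 3
  ρ[c/a](ρ[w/y](R)) → 3
  π[w,c](ρ[c/a](ρ[w/y](R))) → 3
  (T ∪ π[w,c](ρ[c/a](ρ[w/y](R)))) → 8
  σ[c<4]((T ∪ π[w,c](ρ[c/a](ρ[w/y](R))))) → 3
  π[c](σ[c<4]((T ∪ π[w,c](ρ[c/a](ρ[w/y](R)))))) → 3

== RESULT ==
c
1
3
3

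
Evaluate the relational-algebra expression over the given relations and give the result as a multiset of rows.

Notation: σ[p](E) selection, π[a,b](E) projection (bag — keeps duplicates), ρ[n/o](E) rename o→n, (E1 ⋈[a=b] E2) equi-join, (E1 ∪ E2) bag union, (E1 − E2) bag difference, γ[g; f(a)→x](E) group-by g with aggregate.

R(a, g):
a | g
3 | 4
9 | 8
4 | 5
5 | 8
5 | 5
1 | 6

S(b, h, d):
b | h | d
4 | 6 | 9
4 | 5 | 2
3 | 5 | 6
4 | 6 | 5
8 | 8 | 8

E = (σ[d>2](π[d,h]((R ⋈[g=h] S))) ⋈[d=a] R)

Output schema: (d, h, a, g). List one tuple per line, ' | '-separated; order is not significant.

Row counts bottom-up:
  R → 6
  S → 5
  (R ⋈[g=h] S) → 8
  π[d,h]((R ⋈[g=h] S)) → 8
  σ[d>2](π[d,h]((R ⋈[g=h] S))) → 6
  R → 6
  (σ[d>2](π[d,h]((R ⋈[g=h] S))) ⋈[d=a] R) → 3

== RESULT ==
d | h | a | g
5 | 6 | 5 | 5
5 | 6 | 5 | 8
9 | 6 | 9 | 8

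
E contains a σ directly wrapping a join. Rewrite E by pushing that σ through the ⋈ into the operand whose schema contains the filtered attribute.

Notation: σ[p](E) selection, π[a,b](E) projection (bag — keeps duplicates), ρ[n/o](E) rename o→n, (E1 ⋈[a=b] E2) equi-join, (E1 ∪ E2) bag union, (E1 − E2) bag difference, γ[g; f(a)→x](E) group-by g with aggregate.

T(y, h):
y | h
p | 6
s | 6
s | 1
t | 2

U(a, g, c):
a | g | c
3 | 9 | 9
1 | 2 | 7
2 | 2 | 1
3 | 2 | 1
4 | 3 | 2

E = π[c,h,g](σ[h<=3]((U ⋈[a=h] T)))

σ filters on h, owned by the right side.
E' = π[c,h,g]((U ⋈[a=h] σ[h<=3](T)))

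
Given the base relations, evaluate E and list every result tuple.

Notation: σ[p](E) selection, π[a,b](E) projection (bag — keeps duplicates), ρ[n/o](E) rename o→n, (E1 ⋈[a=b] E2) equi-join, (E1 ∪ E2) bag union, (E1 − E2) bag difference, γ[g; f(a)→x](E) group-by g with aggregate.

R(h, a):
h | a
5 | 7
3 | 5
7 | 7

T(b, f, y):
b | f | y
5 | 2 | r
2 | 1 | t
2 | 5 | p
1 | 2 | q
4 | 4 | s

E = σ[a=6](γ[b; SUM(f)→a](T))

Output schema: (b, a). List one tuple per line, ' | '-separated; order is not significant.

Subexpression sizes:
  T → 5
  γ[b; SUM(f)→a](T) → 4
  σ[a=6](γ[b; SUM(f)→a](T)) → 1

== RESULT ==
b | a
2 | 6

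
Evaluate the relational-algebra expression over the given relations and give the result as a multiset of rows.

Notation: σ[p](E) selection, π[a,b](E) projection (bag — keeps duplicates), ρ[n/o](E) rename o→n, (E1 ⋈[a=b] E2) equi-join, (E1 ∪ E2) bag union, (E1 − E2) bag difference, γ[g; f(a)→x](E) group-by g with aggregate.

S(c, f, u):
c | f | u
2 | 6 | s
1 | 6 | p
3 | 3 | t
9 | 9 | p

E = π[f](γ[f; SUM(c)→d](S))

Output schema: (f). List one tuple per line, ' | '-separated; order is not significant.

Row counts bottom-up:
  S → 4
  γ[f; SUM(c)→d](S) → 3
  π[f](γ[f; SUM(c)→d](S)) → 3

== RESULT ==
f
3
6
9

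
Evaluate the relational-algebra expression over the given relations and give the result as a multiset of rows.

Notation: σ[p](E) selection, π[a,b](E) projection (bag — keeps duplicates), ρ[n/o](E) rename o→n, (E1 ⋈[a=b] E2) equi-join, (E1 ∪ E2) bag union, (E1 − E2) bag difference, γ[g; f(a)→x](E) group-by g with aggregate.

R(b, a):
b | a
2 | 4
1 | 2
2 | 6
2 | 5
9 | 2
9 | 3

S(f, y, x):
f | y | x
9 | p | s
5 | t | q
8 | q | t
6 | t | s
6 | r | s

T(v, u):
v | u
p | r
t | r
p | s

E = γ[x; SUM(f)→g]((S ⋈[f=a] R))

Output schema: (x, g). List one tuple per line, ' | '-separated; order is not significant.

Per-node cardinality:
  S → 5
  R → 6
  (S ⋈[f=a] R) → 3
  γ[x; SUM(f)→g]((S ⋈[f=a] R)) → 2

== RESULT ==
x | g
q | 5
s | 12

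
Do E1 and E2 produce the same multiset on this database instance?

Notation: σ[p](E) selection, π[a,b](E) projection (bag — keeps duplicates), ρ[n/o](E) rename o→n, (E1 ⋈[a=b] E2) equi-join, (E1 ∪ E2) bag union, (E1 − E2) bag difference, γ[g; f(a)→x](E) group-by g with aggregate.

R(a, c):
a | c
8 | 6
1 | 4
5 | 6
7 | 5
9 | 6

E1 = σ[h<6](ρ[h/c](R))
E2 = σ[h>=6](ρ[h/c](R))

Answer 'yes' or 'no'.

E1 row counts bottom-up:
  R → 5
  ρ[h/c](R) → 5
  σ[h<6](ρ[h/c](R)) → 2
E2 row counts bottom-up:
  R → 5
  ρ[h/c](R) → 5
  σ[h>=6](ρ[h/c](R)) → 3

E1 result:
a | h
1 | 4
7 | 5
E2 result:
a | h
5 | 6
8 | 6
9 | 6
Witness: (9, 6) appears 0× in E1 but 1× in E2.

no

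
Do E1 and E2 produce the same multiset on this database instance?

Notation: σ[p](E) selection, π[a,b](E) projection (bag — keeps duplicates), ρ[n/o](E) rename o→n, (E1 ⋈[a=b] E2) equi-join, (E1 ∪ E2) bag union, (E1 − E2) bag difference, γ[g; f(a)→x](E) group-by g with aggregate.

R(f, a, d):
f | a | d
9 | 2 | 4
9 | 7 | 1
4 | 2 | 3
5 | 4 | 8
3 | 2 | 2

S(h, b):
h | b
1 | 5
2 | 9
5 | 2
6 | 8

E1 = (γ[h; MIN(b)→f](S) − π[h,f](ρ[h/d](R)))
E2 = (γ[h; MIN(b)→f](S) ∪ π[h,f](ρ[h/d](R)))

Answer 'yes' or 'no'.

E1 row counts bottom-up:
  S → 4
  γ[h; MIN(b)→f](S) → 4
  R → 5
  ρ[h/d](R) → 5
  π[h,f](ρ[h/d](R)) → 5
  (γ[h; MIN(b)→f](S) − π[h,f](ρ[h/d](R))) → 4
E2 row counts bottom-up:
  S → 4
  γ[h; MIN(b)→f](S) → 4
  R → 5
  ρ[h/d](R) → 5
  π[h,f](ρ[h/d](R)) → 5
  (γ[h; MIN(b)→f](S) ∪ π[h,f](ρ[h/d](R))) → 9

E1 result:
h | f
1 | 5
2 | 9
5 | 2
6 | 8
E2 result:
h | f
1 | 5
1 | 9
2 | 3
2 | 9
3 | 4
4 | 9
5 | 2
6 | 8
8 | 5
Witness: (3, 4) appears 0× in E1 but 1× in E2.

no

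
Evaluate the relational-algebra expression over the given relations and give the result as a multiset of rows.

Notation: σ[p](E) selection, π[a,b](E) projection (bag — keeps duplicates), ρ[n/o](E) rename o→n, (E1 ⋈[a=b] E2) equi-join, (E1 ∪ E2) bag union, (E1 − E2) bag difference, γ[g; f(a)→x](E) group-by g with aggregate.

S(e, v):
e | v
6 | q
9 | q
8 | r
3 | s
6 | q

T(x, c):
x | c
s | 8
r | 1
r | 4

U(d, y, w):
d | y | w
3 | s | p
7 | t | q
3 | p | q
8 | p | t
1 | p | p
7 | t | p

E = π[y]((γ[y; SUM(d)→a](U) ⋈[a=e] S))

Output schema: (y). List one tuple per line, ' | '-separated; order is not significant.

Stepwise |·|:
  U → 6
  γ[y; SUM(d)→a](U) → 3
  S → 5
  (γ[y; SUM(d)→a](U) ⋈[a=e] S) → 1
  π[y]((γ[y; SUM(d)→a](U) ⋈[a=e] S)) → 1

== RESULT ==
y
s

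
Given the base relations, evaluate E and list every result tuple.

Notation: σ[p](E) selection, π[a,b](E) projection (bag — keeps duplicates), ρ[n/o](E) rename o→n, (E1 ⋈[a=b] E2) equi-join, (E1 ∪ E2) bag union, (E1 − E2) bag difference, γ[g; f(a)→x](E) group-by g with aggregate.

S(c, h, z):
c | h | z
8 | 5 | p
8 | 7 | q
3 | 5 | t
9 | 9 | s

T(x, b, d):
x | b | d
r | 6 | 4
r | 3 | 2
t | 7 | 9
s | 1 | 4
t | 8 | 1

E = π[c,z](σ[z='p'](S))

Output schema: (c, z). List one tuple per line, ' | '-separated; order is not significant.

Stepwise |·|:
  S → 4
  σ[z='p'](S) → 1
  π[c,z](σ[z='p'](S)) → 1

== RESULT ==
c | z
8 | p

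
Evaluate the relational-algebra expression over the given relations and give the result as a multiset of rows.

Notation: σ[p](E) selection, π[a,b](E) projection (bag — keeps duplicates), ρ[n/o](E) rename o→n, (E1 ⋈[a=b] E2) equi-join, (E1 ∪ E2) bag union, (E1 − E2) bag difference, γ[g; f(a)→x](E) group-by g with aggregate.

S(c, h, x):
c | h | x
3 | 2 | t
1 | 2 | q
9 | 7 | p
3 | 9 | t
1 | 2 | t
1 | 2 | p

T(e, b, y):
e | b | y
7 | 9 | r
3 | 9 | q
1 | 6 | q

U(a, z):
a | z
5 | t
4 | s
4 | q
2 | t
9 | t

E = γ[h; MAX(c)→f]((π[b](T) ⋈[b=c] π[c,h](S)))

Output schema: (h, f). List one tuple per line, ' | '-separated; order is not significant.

Stepwise |·|:
  T → 3
  π[b](T) → 3
  S → 6
  π[c,h](S) → 6
  (π[b](T) ⋈[b=c] π[c,h](S)) → 2
  γ[h; MAX(c)→f]((π[b](T) ⋈[b=c] π[c,h](S))) → 1

== RESULT ==
h | f
7 | 9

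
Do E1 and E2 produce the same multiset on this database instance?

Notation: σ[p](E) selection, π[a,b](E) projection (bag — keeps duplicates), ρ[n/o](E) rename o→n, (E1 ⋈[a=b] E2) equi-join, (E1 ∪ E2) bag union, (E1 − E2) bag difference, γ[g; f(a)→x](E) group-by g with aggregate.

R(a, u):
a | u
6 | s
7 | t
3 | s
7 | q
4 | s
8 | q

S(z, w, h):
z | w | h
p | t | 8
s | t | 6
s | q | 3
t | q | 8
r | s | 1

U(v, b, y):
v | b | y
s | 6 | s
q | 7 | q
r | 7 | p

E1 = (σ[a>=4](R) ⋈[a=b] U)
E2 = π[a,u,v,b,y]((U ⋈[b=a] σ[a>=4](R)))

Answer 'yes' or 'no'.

E1 row counts bottom-up:
  R → 6
  σ[a>=4](R) → 5
  U → 3
  (σ[a>=4](R) ⋈[a=b] U) → 5
E2 row counts bottom-up:
  U → 3
  R → 6
  σ[a>=4](R) → 5
  (U ⋈[b=a] σ[a>=4](R)) → 5
  π[a,u,v,b,y]((U ⋈[b=a] σ[a>=4](R))) → 5

E1 and E2 produce the same multiset:
a | u | v | b | y
6 | s | s | 6 | s
7 | q | q | 7 | q
7 | q | r | 7 | p
7 | t | q | 7 | q
7 | t | r | 7 | p

yes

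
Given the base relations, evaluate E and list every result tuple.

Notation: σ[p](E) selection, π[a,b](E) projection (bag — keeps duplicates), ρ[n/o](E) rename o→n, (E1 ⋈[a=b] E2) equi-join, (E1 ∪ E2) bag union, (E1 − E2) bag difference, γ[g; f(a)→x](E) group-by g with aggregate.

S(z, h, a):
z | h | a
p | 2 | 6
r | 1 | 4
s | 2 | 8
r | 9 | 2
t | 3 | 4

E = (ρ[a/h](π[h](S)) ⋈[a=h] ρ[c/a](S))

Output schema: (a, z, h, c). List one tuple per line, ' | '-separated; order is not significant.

Subexpression sizes:
  S → 5
  π[h](S) → 5
  ρ[a/h](π[h](S)) → 5
  S → 5
  ρ[c/a](S) → 5
  (ρ[a/h](π[h](S)) ⋈[a=h] ρ[c/a](S)) → 7

== RESULT ==
a | z | h | c
1 | r | 1 | 4
2 | p | 2 | 6
2 | p | 2 | 6
2 | s | 2 | 8
2 | s | 2 | 8
3 | t | 3 | 4
9 | r | 9 | 2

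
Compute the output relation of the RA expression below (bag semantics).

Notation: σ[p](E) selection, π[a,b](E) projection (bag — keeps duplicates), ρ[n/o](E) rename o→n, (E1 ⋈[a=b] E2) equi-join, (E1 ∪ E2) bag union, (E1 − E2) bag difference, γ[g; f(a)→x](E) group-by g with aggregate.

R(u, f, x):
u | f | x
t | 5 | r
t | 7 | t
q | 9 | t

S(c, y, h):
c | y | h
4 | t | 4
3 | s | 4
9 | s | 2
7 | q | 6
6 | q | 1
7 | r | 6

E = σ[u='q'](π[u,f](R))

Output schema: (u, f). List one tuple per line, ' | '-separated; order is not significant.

Row counts bottom-up:
  R → 3
  π[u,f](R) → 3
  σ[u='q'](π[u,f](R)) → 1

== RESULT ==
u | f
q | 9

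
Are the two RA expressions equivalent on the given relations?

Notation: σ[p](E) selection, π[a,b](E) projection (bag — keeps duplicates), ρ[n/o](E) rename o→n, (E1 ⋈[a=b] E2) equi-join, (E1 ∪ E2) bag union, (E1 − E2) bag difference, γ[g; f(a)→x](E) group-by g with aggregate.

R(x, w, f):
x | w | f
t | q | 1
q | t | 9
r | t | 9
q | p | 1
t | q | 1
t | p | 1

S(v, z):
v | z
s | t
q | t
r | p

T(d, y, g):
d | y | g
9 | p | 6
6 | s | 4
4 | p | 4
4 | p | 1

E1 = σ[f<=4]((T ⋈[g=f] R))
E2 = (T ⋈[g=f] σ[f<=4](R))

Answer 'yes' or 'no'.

E1 stepwise |·|:
  T → 4
  R → 6
  (T ⋈[g=f] R) → 4
  σ[f<=4]((T ⋈[g=f] R)) → 4
E2 stepwise |·|:
  T → 4
  R → 6
  σ[f<=4](R) → 4
  (T ⋈[g=f] σ[f<=4](R)) → 4

E1 and E2 produce the same multiset:
d | y | g | x | w | f
4 | p | 1 | q | p | 1
4 | p | 1 | t | p | 1
4 | p | 1 | t | q | 1
4 | p | 1 | t | q | 1

yes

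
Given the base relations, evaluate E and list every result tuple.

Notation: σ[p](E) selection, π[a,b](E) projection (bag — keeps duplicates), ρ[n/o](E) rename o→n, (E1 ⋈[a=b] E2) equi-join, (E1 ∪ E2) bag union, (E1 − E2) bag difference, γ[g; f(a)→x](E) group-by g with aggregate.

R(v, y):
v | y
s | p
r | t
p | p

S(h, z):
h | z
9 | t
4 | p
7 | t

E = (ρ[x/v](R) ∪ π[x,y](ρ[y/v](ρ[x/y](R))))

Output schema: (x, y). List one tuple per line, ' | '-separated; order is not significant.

Subexpression sizes:
  R → 3
  ρ[x/v](R) → 3
  R → 3
  ρ[x/y](R) → 3
  ρ[y/v](ρ[x/y](R)) → 3
  π[x,y](ρ[y/v](ρ[x/y](R))) → 3
  (ρ[x/v](R) ∪ π[x,y](ρ[y/v](ρ[x/y](R)))) → 6

== RESULT ==
x | y
p | p
p | p
p | s
r | t
s | p
t | r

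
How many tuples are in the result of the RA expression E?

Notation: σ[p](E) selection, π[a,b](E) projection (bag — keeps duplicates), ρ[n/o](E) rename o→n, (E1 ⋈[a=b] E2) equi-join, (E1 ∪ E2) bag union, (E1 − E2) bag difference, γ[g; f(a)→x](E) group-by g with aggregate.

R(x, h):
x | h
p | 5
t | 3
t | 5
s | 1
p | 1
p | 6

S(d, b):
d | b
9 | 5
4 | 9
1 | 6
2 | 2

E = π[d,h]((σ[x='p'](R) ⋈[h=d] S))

Subexpression sizes:
  R → 6
  σ[x='p'](R) → 3
  S → 4
  (σ[x='p'](R) ⋈[h=d] S) → 1
  π[d,h]((σ[x='p'](R) ⋈[h=d] S)) → 1

|E| = 1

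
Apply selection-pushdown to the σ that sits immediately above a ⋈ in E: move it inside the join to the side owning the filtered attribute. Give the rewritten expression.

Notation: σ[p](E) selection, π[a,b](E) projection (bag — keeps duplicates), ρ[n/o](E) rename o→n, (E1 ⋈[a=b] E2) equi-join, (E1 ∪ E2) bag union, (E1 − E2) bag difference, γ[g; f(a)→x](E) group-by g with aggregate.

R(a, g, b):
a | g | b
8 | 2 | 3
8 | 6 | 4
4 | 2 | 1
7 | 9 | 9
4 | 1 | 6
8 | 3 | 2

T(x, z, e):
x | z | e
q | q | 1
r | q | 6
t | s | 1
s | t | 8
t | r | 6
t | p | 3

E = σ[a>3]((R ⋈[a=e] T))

σ filters on a, owned by the left side.
E' = (σ[a>3](R) ⋈[a=e] T)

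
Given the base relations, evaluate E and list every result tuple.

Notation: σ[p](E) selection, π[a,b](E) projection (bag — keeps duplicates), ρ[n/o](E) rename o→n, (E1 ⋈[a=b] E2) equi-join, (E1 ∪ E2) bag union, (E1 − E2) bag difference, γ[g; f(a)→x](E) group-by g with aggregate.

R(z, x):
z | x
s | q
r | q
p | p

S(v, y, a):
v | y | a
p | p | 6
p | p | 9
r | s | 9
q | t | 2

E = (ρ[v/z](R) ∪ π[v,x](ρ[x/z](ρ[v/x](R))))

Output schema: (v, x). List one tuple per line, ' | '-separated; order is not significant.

Per-node cardinality:
  R → 3
  ρ[v/z](R) → 3
  R → 3
  ρ[v/x](R) → 3
  ρ[x/z](ρ[v/x](R)) → 3
  π[v,x](ρ[x/z](ρ[v/x](R))) → 3
  (ρ[v/z](R) ∪ π[v,x](ρ[x/z](ρ[v/x](R)))) → 6

== RESULT ==
v | x
p | p
p | p
q | r
q | s
r | q
s | q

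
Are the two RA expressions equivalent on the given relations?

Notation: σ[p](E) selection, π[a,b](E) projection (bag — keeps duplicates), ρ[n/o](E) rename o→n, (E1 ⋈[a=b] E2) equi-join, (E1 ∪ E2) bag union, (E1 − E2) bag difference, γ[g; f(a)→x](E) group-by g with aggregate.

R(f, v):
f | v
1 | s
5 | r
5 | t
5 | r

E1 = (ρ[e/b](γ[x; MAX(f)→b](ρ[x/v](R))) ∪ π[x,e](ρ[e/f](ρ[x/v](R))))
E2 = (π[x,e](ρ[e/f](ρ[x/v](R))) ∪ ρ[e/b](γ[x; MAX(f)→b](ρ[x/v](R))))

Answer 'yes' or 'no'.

E1 subexpression sizes:
  R → 4
  ρ[x/v](R) → 4
  γ[x; MAX(f)→b](ρ[x/v](R)) → 3
  ρ[e/b](γ[x; MAX(f)→b](ρ[x/v](R))) → 3
  R → 4
  ρ[x/v](R) → 4
  ρ[e/f](ρ[x/v](R)) → 4
  π[x,e](ρ[e/f](ρ[x/v](R))) → 4
  (ρ[e/b](γ[x; MAX(f)→b](ρ[x/v](R))) ∪ π[x,e](ρ[e/f](ρ[x/v](R)))) → 7
E2 subexpression sizes:
  R → 4
  ρ[x/v](R) → 4
  ρ[e/f](ρ[x/v](R)) → 4
  π[x,e](ρ[e/f](ρ[x/v](R))) → 4
  R → 4
  ρ[x/v](R) → 4
  γ[x; MAX(f)→b](ρ[x/v](R)) → 3
  ρ[e/b](γ[x; MAX(f)→b](ρ[x/v](R))) → 3
  (π[x,e](ρ[e/f](ρ[x/v](R))) ∪ ρ[e/b](γ[x; MAX(f)→b](ρ[x/v](R)))) → 7

E1 and E2 produce the same multiset:
x | e
r | 5
r | 5
r | 5
s | 1
s | 1
t | 5
t | 5

yes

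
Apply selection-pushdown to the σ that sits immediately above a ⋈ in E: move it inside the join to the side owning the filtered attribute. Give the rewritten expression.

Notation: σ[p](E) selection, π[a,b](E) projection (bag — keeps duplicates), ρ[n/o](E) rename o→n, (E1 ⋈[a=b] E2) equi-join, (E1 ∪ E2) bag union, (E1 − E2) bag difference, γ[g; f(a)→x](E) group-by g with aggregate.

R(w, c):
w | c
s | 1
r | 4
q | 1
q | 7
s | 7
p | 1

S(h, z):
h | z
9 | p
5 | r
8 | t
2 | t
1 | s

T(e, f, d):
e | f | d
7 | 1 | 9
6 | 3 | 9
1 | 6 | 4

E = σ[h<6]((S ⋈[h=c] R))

σ filters on h, owned by the left side.
E' = (σ[h<6](S) ⋈[h=c] R)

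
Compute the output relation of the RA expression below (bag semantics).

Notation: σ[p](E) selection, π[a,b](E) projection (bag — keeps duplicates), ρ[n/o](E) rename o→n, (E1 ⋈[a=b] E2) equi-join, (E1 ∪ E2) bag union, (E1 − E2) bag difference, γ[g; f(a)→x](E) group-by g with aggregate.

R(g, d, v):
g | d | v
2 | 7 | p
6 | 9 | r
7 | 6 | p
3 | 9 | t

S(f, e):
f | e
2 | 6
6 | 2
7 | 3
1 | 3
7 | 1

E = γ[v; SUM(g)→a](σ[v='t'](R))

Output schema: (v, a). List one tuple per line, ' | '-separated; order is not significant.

Subexpression sizes:
  R → 4
  σ[v='t'](R) → 1
  γ[v; SUM(g)→a](σ[v='t'](R)) → 1

== RESULT ==
v | a
t | 3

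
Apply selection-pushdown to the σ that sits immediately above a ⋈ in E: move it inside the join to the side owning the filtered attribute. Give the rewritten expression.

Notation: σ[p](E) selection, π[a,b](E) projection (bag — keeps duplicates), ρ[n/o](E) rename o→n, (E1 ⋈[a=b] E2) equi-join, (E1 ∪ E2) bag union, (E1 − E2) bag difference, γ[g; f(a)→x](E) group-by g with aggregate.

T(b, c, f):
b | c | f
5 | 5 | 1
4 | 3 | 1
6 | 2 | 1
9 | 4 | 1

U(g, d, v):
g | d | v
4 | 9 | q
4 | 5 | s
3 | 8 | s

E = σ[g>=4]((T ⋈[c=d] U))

σ filters on g, owned by the right side.
E' = (T ⋈[c=d] σ[g>=4](U))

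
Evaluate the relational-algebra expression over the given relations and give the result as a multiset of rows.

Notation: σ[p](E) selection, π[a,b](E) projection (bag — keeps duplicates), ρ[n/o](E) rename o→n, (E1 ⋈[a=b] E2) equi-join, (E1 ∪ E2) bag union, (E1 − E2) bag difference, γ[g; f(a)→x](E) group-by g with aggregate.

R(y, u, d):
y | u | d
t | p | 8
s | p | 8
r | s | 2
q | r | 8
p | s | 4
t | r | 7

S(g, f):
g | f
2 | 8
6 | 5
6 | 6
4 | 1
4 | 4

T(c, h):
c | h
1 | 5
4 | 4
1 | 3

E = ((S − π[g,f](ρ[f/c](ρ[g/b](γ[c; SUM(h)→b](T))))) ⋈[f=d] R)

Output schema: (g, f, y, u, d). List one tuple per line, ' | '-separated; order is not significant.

Per-node cardinality:
  S → 5
  T → 3
  γ[c; SUM(h)→b](T) → 2
  ρ[g/b](γ[c; SUM(h)→b](T)) → 2
  ρ[f/c](ρ[g/b](γ[c; SUM(h)→b](T))) → 2
  π[g,f](ρ[f/c](ρ[g/b](γ[c; SUM(h)→b](T)))) → 2
  (S − π[g,f](ρ[f/c](ρ[g/b](γ[c; SUM(h)→b](T))))) → 4
  R → 6
  ((S − π[g,f](ρ[f/c](ρ[g/b](γ[c; SUM(h)→b](T))))) ⋈[f=d] R) → 3

== RESULT ==
g | f | y | u | d
2 | 8 | q | r | 8
2 | 8 | s | p | 8
2 | 8 | t | p | 8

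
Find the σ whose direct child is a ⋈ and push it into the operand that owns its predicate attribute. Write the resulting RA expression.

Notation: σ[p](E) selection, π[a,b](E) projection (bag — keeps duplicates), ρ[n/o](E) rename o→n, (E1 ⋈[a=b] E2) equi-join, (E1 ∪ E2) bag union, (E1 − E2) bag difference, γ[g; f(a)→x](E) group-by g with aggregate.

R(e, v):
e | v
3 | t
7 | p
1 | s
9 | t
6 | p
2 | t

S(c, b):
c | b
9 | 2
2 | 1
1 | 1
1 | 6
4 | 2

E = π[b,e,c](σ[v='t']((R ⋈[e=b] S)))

σ filters on v, owned by the left side.
E' = π[b,e,c]((σ[v='t'](R) ⋈[e=b] S))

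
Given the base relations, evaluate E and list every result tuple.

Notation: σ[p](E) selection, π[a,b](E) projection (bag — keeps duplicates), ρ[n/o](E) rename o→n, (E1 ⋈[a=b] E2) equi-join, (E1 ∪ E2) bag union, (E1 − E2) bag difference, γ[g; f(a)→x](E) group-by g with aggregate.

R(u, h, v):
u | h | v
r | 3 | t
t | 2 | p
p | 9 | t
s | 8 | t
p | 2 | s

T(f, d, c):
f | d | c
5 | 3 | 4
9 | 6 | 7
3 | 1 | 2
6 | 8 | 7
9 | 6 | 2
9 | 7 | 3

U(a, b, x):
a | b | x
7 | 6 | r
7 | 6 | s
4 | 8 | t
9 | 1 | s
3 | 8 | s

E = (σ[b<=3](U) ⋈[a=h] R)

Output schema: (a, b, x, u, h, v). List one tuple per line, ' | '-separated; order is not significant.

Subexpression sizes:
  U → 5
  σ[b<=3](U) → 1
  R → 5
  (σ[b<=3](U) ⋈[a=h] R) → 1

== RESULT ==
a | b | x | u | h | v
9 | 1 | s | p | 9 | t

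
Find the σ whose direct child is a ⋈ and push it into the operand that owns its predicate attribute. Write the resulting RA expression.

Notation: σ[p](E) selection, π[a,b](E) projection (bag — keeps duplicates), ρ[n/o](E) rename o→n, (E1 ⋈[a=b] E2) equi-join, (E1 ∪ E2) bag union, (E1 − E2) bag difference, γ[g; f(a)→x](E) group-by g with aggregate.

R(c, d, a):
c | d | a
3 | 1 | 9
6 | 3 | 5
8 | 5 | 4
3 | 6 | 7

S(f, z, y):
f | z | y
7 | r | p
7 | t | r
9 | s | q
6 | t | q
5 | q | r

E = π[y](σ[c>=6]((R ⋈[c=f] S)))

σ filters on c, owned by the left side.
E' = π[y]((σ[c>=6](R) ⋈[c=f] S))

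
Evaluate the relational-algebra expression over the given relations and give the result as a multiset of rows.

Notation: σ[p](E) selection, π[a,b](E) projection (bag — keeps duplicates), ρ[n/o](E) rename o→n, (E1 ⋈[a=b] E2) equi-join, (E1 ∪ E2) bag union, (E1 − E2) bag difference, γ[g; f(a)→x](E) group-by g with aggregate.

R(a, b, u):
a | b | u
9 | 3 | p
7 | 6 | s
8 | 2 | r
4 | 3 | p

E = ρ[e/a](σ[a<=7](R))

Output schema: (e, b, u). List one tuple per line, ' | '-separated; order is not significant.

Stepwise |·|:
  R → 4
  σ[a<=7](R) → 2
  ρ[e/a](σ[a<=7](R)) → 2

== RESULT ==
e | b | u
4 | 3 | p
7 | 6 | s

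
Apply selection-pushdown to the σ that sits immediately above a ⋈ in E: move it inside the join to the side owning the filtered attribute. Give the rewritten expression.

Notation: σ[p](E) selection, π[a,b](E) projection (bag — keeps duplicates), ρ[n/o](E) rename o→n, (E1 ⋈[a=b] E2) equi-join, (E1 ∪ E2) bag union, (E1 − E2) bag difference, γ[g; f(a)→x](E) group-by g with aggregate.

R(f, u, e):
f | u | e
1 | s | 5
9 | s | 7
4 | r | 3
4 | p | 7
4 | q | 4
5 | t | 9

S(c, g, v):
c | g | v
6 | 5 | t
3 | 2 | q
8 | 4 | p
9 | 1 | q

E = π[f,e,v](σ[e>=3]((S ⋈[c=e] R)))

σ filters on e, owned by the right side.
E' = π[f,e,v]((S ⋈[c=e] σ[e>=3](R)))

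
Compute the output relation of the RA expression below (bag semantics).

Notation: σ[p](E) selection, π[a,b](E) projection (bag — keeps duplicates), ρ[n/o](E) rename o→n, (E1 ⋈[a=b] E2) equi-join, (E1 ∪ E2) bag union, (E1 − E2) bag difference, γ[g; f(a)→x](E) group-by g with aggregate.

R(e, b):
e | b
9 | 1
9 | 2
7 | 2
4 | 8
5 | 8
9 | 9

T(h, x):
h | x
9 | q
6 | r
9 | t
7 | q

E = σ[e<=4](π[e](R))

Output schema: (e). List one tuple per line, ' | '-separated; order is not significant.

Per-node cardinality:
  R → 6
  π[e](R) → 6
  σ[e<=4](π[e](R)) → 1

== RESULT ==
e
4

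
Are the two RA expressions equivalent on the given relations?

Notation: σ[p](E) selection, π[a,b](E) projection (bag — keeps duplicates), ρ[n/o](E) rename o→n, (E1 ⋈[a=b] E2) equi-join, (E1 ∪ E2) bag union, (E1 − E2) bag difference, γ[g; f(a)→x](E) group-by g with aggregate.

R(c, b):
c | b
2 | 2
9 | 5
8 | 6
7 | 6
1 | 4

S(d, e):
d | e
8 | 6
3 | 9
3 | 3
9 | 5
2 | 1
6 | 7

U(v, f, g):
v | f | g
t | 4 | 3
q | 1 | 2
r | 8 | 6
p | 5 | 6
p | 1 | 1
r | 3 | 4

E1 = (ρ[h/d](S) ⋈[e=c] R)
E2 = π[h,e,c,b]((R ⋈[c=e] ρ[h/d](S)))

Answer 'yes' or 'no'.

E1 row counts bottom-up:
  S → 6
  ρ[h/d](S) → 6
  R → 5
  (ρ[h/d](S) ⋈[e=c] R) → 3
E2 row counts bottom-up:
  R → 5
  S → 6
  ρ[h/d](S) → 6
  (R ⋈[c=e] ρ[h/d](S)) → 3
  π[h,e,c,b]((R ⋈[c=e] ρ[h/d](S))) → 3

E1 and E2 produce the same multiset:
h | e | c | b
2 | 1 | 1 | 4
3 | 9 | 9 | 5
6 | 7 | 7 | 6

yes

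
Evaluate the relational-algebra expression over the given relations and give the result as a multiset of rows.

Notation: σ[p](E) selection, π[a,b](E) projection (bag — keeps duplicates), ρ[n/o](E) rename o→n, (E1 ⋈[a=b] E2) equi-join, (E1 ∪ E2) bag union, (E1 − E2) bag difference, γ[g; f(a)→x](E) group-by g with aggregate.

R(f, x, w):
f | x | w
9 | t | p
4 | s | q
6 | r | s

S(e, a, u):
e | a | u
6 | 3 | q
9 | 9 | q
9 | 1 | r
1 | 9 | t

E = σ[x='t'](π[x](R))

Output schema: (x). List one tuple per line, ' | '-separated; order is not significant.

Row counts bottom-up:
  R → 3
  π[x](R) → 3
  σ[x='t'](π[x](R)) → 1

== RESULT ==
x
t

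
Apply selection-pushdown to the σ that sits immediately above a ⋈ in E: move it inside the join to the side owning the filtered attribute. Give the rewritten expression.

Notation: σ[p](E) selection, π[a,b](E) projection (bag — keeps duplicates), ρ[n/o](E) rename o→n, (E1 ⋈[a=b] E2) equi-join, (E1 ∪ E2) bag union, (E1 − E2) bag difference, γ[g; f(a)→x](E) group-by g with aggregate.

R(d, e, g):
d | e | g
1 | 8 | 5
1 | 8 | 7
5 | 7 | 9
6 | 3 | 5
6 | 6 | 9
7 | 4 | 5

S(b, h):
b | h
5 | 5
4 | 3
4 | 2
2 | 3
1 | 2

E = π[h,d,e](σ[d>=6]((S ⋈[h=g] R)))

σ filters on d, owned by the right side.
E' = π[h,d,e]((S ⋈[h=g] σ[d>=6](R)))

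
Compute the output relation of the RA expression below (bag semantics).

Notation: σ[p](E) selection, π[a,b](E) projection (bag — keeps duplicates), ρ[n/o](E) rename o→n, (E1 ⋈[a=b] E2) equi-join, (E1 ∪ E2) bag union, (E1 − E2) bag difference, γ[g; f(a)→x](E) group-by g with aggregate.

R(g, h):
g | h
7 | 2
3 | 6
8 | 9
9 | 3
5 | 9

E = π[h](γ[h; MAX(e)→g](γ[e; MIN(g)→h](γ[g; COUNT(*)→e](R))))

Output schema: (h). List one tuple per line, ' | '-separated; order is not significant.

Row counts bottom-up:
  R → 5
  γ[g; COUNT(*)→e](R) → 5
  γ[e; MIN(g)→h](γ[g; COUNT(*)→e](R)) → 1
  γ[h; MAX(e)→g](γ[e; MIN(g)→h](γ[g; COUNT(*)→e](R))) → 1
  π[h](γ[h; MAX(e)→g](γ[e; MIN(g)→h](γ[g; COUNT(*)→e](R)))) → 1

== RESULT ==
h
3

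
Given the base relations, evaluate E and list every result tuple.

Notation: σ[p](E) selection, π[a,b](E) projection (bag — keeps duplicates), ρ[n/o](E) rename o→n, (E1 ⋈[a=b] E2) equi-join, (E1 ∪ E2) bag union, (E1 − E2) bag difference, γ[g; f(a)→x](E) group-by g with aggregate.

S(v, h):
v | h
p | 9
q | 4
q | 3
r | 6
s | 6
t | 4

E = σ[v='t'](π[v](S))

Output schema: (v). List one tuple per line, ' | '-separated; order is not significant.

Subexpression sizes:
  S → 6
  π[v](S) → 6
  σ[v='t'](π[v](S)) → 1

== RESULT ==
v
t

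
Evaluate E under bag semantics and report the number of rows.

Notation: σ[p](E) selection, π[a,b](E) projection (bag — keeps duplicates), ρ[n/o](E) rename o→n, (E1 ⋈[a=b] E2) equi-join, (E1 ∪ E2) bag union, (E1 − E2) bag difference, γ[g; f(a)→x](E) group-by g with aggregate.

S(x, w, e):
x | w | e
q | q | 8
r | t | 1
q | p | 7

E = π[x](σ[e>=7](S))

Row counts bottom-up:
  S → 3
  σ[e>=7](S) → 2
  π[x](σ[e>=7](S)) → 2

|E| = 2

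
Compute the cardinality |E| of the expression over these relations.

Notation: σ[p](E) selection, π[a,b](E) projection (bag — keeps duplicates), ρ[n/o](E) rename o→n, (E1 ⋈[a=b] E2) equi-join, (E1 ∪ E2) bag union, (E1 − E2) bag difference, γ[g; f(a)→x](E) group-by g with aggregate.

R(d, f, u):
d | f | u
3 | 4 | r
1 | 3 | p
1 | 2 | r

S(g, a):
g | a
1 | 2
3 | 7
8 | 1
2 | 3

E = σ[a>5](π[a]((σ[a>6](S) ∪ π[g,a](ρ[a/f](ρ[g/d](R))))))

Subexpression sizes:
  S → 4
  σ[a>6](S) → 1
  R → 3
  ρ[g/d](R) → 3
  ρ[a/f](ρ[g/d](R)) → 3
  π[g,a](ρ[a/f](ρ[g/d](R))) → 3
  (σ[a>6](S) ∪ π[g,a](ρ[a/f](ρ[g/d](R)))) → 4
  π[a]((σ[a>6](S) ∪ π[g,a](ρ[a/f](ρ[g/d](R))))) → 4
  σ[a>5](π[a]((σ[a>6](S) ∪ π[g,a](ρ[a/f](ρ[g/d](R)))))) → 1

|E| = 1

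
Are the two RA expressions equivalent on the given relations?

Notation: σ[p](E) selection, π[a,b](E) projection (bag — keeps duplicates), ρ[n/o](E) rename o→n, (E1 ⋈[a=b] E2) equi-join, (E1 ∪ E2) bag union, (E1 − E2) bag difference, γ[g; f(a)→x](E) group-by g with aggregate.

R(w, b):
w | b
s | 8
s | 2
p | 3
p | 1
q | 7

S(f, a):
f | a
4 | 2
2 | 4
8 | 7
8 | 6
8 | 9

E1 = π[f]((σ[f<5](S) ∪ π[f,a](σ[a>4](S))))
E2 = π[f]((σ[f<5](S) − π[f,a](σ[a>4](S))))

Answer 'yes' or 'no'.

E1 stepwise |·|:
  S → 5
  σ[f<5](S) → 2
  S → 5
  σ[a>4](S) → 3
  π[f,a](σ[a>4](S)) → 3
  (σ[f<5](S) ∪ π[f,a](σ[a>4](S))) → 5
  π[f]((σ[f<5](S) ∪ π[f,a](σ[a>4](S)))) → 5
E2 stepwise |·|:
  S → 5
  σ[f<5](S) → 2
  S → 5
  σ[a>4](S) → 3
  π[f,a](σ[a>4](S)) → 3
  (σ[f<5](S) − π[f,a](σ[a>4](S))) → 2
  π[f]((σ[f<5](S) − π[f,a](σ[a>4](S)))) → 2

E1 result:
f
2
4
8
8
8
E2 result:
f
2
4
Witness: (8,) appears 3× in E1 but 0× in E2.

no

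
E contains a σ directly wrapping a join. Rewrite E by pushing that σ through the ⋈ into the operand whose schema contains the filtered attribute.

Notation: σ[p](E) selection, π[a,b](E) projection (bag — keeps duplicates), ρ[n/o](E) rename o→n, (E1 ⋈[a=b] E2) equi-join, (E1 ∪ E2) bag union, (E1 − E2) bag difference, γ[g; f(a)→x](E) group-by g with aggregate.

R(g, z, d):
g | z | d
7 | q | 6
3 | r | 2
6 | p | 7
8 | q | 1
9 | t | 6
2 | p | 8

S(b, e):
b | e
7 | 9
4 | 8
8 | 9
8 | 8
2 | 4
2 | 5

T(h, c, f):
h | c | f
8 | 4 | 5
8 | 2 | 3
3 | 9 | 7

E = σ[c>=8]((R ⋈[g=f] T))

σ filters on c, owned by the right side.
E' = (R ⋈[g=f] σ[c>=8](T))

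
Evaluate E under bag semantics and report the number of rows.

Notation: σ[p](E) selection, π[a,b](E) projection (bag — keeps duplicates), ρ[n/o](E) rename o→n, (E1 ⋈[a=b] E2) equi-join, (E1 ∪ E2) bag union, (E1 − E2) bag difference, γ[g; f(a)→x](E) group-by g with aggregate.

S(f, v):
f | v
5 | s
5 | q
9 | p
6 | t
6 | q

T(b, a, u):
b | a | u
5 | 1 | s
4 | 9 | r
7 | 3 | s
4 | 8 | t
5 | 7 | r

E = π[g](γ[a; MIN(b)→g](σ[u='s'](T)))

Subexpression sizes:
  T → 5
  σ[u='s'](T) → 2
  γ[a; MIN(b)→g](σ[u='s'](T)) → 2
  π[g](γ[a; MIN(b)→g](σ[u='s'](T))) → 2

|E| = 2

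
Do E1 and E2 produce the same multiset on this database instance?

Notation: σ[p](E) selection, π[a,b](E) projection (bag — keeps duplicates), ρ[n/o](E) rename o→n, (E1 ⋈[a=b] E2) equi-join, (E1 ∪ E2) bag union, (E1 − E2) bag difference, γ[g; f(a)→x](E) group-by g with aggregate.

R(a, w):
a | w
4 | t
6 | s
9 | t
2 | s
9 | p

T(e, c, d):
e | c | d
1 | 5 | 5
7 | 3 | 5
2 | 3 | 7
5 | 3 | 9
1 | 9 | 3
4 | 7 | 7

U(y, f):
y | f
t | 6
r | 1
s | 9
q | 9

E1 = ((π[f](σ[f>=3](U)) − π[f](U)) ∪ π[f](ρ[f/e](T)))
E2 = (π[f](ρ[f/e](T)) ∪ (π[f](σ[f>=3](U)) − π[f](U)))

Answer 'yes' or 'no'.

E1 per-node cardinality:
  U → 4
  σ[f>=3](U) → 3
  π[f](σ[f>=3](U)) → 3
  U → 4
  π[f](U) → 4
  (π[f](σ[f>=3](U)) − π[f](U)) → 0
  T → 6
  ρ[f/e](T) → 6
  π[f](ρ[f/e](T)) → 6
  ((π[f](σ[f>=3](U)) − π[f](U)) ∪ π[f](ρ[f/e](T))) → 6
E2 per-node cardinality:
  T → 6
  ρ[f/e](T) → 6
  π[f](ρ[f/e](T)) → 6
  U → 4
  σ[f>=3](U) → 3
  π[f](σ[f>=3](U)) → 3
  U → 4
  π[f](U) → 4
  (π[f](σ[f>=3](U)) − π[f](U)) → 0
  (π[f](ρ[f/e](T)) ∪ (π[f](σ[f>=3](U)) − π[f](U))) → 6

E1 and E2 produce the same multiset:
f
1
1
2
4
5
7

yes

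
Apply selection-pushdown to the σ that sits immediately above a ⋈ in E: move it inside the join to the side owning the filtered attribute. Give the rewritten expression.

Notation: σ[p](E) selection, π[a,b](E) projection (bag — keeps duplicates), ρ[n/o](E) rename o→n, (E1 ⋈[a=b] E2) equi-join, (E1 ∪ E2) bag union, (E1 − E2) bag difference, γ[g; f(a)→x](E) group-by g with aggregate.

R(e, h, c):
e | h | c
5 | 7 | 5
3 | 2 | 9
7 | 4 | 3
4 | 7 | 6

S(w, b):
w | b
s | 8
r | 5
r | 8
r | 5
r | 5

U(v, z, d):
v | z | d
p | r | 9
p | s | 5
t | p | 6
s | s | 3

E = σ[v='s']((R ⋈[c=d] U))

σ filters on v, owned by the right side.
E' = (R ⋈[c=d] σ[v='s'](U))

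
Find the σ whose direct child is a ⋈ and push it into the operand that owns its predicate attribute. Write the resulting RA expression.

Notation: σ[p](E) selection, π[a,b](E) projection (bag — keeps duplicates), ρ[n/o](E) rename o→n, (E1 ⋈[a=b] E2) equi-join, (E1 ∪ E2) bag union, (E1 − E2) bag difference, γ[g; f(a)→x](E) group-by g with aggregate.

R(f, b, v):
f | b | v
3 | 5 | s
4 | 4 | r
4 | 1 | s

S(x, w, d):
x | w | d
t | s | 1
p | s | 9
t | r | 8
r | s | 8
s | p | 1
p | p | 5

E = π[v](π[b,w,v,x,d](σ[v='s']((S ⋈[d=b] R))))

σ filters on v, owned by the right side.
E' = π[v](π[b,w,v,x,d]((S ⋈[d=b] σ[v='s'](R))))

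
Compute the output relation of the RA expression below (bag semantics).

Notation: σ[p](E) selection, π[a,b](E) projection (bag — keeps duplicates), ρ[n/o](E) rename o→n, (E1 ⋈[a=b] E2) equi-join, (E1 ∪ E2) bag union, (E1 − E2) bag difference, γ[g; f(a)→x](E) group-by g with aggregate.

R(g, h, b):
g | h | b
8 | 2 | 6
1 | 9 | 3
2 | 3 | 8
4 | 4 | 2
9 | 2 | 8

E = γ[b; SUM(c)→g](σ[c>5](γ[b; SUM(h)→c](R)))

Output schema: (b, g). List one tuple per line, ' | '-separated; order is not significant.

Per-node cardinality:
  R → 5
  γ[b; SUM(h)→c](R) → 4
  σ[c>5](γ[b; SUM(h)→c](R)) → 1
  γ[b; SUM(c)→g](σ[c>5](γ[b; SUM(h)→c](R))) → 1

== RESULT ==
b | g
3 | 9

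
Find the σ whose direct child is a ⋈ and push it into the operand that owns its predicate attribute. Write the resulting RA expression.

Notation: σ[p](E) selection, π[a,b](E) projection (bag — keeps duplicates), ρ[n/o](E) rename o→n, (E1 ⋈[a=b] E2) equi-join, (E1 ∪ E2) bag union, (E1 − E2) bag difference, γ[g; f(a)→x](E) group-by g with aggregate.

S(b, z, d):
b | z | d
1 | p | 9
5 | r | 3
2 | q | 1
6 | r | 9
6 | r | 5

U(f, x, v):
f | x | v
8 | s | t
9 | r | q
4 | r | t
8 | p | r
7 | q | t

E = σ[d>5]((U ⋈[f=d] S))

σ filters on d, owned by the right side.
E' = (U ⋈[f=d] σ[d>5](S))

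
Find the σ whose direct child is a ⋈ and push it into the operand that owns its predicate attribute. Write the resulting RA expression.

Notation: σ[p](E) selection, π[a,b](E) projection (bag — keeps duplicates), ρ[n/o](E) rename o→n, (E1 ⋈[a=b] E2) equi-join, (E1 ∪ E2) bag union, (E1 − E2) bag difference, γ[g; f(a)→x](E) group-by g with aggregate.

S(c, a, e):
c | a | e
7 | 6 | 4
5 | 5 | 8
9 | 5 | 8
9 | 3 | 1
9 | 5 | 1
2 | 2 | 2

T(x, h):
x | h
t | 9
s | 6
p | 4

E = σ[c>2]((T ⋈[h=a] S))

σ filters on c, owned by the right side.
E' = (T ⋈[h=a] σ[c>2](S))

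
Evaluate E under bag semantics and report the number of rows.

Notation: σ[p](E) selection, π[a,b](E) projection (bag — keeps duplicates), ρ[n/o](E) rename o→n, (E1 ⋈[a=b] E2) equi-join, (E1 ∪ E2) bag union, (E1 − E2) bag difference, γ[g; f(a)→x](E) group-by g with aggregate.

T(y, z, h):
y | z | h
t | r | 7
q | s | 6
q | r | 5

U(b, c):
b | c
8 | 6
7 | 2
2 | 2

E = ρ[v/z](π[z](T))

Subexpression sizes:
  T → 3
  π[z](T) → 3
  ρ[v/z](π[z](T)) → 3

|E| = 3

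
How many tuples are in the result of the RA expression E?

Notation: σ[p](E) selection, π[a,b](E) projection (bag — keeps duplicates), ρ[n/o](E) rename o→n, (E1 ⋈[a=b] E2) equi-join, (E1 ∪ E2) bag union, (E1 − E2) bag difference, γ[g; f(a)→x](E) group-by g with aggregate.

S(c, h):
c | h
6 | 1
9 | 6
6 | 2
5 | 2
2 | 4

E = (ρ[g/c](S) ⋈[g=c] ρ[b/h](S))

Stepwise |·|:
  S → 5
  ρ[g/c](S) → 5
  S → 5
  ρ[b/h](S) → 5
  (ρ[g/c](S) ⋈[g=c] ρ[b/h](S)) → 7

|E| = 7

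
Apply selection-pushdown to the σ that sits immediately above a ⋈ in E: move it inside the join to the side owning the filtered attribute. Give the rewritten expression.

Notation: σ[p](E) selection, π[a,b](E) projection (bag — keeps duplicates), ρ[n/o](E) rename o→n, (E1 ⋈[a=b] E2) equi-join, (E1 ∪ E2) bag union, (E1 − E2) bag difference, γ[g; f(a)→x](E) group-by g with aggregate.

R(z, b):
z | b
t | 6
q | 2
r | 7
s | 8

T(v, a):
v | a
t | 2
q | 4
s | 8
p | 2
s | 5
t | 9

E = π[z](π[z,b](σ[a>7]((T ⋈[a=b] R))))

σ filters on a, owned by the left side.
E' = π[z](π[z,b]((σ[a>7](T) ⋈[a=b] R)))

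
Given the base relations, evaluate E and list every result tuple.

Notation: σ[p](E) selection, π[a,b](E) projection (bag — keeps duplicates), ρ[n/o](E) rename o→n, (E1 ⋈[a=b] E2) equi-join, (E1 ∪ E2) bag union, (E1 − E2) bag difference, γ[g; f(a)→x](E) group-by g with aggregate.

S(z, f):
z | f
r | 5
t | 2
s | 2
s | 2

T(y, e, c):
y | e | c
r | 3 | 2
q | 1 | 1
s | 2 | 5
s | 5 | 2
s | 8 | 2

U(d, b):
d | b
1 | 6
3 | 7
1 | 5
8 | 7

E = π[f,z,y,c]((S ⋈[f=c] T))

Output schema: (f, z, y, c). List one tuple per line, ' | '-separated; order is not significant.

Row counts bottom-up:
  S → 4
  T → 5
  (S ⋈[f=c] T) → 10
  π[f,z,y,c]((S ⋈[f=c] T)) → 10

== RESULT ==
f | z | y | c
2 | s | r | 2
2 | s | r | 2
2 | s | s | 2
2 | s | s | 2
2 | s | s | 2
2 | s | s | 2
2 | t | r | 2
2 | t | s | 2
2 | t | s | 2
5 | r | s | 5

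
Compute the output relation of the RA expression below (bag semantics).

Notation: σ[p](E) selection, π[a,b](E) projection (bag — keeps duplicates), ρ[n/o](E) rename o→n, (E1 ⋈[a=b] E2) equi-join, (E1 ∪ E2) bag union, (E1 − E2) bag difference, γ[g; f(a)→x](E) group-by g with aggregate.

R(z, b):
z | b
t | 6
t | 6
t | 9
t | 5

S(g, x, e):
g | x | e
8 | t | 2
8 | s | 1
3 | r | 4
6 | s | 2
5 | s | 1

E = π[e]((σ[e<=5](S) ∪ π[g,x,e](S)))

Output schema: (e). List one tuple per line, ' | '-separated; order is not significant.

Stepwise |·|:
  S → 5
  σ[e<=5](S) → 5
  S → 5
  π[g,x,e](S) → 5
  (σ[e<=5](S) ∪ π[g,x,e](S)) → 10
  π[e]((σ[e<=5](S) ∪ π[g,x,e](S))) → 10

== RESULT ==
e
1
1
1
1
2
2
2
2
4
4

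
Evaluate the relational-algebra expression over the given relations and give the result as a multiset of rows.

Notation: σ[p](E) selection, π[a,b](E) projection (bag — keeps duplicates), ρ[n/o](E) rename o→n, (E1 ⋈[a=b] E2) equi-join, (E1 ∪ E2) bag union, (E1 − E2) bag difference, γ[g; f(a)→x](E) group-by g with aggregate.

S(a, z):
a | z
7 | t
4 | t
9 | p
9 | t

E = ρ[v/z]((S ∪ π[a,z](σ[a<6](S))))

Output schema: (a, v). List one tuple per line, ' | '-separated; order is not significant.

Row counts bottom-up:
  S → 4
  S → 4
  σ[a<6](S) → 1
  π[a,z](σ[a<6](S)) → 1
  (S ∪ π[a,z](σ[a<6](S))) → 5
  ρ[v/z]((S ∪ π[a,z](σ[a<6](S)))) → 5

== RESULT ==
a | v
4 | t
4 | t
7 | t
9 | p
9 | t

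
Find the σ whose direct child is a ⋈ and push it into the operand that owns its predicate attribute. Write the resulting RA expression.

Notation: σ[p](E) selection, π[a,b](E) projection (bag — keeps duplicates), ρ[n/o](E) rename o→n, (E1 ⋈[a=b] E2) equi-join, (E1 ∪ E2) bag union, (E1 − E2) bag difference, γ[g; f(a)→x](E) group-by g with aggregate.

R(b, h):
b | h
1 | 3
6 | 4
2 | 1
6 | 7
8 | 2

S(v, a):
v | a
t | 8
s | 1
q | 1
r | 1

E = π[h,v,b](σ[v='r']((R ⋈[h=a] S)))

σ filters on v, owned by the right side.
E' = π[h,v,b]((R ⋈[h=a] σ[v='r'](S)))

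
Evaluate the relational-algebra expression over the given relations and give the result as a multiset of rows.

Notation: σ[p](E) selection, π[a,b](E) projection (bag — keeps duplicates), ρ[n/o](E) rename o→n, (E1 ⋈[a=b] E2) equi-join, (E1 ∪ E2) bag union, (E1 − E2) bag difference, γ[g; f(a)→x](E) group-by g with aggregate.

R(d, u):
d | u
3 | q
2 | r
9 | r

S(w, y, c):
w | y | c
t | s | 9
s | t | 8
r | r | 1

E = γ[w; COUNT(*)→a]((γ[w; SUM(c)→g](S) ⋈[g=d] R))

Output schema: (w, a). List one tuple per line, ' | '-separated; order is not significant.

Row counts bottom-up:
  S → 3
  γ[w; SUM(c)→g](S) → 3
  R → 3
  (γ[w; SUM(c)→g](S) ⋈[g=d] R) → 1
  γ[w; COUNT(*)→a]((γ[w; SUM(c)→g](S) ⋈[g=d] R)) → 1

== RESULT ==
w | a
t | 1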